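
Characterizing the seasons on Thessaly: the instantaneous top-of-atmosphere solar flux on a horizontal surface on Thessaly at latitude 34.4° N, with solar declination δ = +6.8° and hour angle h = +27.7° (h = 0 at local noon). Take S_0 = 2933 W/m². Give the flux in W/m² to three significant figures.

cos θ_z = sin ϕ sin δ + cos ϕ cos δ cos h = 0.066894 + 0.725411 = 0.792305.
Flux = S_0 · cos θ_z = 2933 × 0.792305 = 2324 W/m².

2.32e+03 W/m²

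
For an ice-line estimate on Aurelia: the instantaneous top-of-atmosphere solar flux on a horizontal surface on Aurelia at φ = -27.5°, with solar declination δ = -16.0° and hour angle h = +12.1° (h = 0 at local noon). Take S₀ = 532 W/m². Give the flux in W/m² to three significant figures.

511 W/m²

cos θ_z = sin φ sin δ + cos φ cos δ cos h = 0.127275 + 0.833706 = 0.960981.
Flux = S₀ · cos θ_z = 532 × 0.960981 = 511.2 W/m².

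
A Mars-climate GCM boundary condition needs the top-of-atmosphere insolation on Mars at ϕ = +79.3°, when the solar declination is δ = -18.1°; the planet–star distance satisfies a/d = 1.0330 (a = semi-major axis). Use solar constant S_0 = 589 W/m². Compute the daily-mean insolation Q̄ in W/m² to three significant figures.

Q̄ ≈ 0.00 W/m²

cos h₀ = −tan(+79.3°) tan(-18.100°) = 1.7298 ≥ 1 ⇒ polar night, h₀ = 0 and Q̄ = 0.
Inverse-square distance factor (a/d)² = 1.0330² = 1.067089.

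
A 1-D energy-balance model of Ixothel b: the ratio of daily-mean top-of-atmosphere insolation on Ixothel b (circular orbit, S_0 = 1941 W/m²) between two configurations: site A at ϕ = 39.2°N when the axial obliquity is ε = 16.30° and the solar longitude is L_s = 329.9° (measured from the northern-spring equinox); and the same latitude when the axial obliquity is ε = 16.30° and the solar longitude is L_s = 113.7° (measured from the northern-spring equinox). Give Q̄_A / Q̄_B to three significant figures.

Q̄_A / Q̄_B ≈ 0.619

— Configuration A (ϕ=+39.2°):
Solar declination: sin δ = sin ε · sin L_s = sin 16.30° × sin 329.9° = -0.14076, so δ = -8.092°.
cos h₀ = −tan(+39.2°) tan(-8.092°) = 0.1160, h₀ = 1.4546 rad.
Bracket: h₀ sin ϕ sin δ + cos ϕ cos δ sin h₀ = 1.4546×0.63203×-0.14076 + 0.77494×0.99004×0.99325 = -0.129408 + 0.762043 = 0.632635.
Q̄ = (S_0/π) × [bracket] = (1941/π) × 0.632635 = 390.87 W/m².
— Configuration B (ϕ=+39.2°):
Solar declination: sin δ = sin ε · sin L_s = sin 16.30° × sin 113.7° = 0.25700, so δ = +14.892°.
cos h₀ = −tan(+39.2°) tan(+14.892°) = -0.2169, h₀ = 1.7894 rad.
Bracket: h₀ sin ϕ sin δ + cos ϕ cos δ sin h₀ = 1.7894×0.63203×0.25700 + 0.77494×0.96641×0.97620 = 0.290655 + 0.731086 = 1.021741.
Q̄ = (S_0/π) × [bracket] = (1941/π) × 1.021741 = 631.27 W/m².
Ratio Q̄_A / Q̄_B = 390.87 / 631.27 = 0.6192.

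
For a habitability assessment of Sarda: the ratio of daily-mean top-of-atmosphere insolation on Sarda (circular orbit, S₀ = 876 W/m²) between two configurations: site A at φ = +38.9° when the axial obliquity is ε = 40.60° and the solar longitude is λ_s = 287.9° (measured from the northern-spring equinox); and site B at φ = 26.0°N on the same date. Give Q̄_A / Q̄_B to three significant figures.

Q̄_A / Q̄_B ≈ 0.388

— Configuration A (φ=+38.9°):
Solar declination: sin δ = sin ε · sin λ_s = sin 40.60° × sin 287.9° = -0.61927, so δ = -38.263°.
cos H₀ = −tan(+38.9°) tan(-38.263°) = 0.6364, H₀ = 0.8810 rad.
Bracket: H₀ sin φ sin δ + cos φ cos δ sin H₀ = 0.8810×0.62796×-0.61927 + 0.77824×0.78518×0.77135 = -0.342600 + 0.471340 = 0.128740.
Q̄ = (S₀/π) × [bracket] = (876/π) × 0.128740 = 35.898 W/m².
— Configuration B (φ=+26.0°):
cos H₀ = −tan(+26.0°) tan(-38.263°) = 0.3847, H₀ = 1.1759 rad.
Bracket: H₀ sin φ sin δ + cos φ cos δ sin H₀ = 1.1759×0.43837×-0.61927 + 0.89879×0.78518×0.92305 = -0.319221 + 0.651407 = 0.332186.
Q̄ = (S₀/π) × [bracket] = (876/π) × 0.332186 = 92.627 W/m².
Ratio Q̄_A / Q̄_B = 35.898 / 92.627 = 0.3876.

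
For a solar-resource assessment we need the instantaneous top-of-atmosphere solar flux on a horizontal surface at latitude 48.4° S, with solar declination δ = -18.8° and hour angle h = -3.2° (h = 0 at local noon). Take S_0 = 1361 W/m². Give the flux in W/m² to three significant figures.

1.18e+03 W/m²

cos θ_z = sin ϕ sin δ + cos ϕ cos δ cos h = 0.240990 + 0.627525 = 0.868515.
Flux = S_0 · cos θ_z = 1361 × 0.868515 = 1182 W/m².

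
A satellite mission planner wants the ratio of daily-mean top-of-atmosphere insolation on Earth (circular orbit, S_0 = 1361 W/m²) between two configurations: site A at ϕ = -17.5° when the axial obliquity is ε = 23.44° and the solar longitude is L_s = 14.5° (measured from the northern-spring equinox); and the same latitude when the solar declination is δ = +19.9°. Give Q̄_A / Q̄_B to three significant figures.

Q̄_A / Q̄_B ≈ 1.22

— Configuration A (ϕ=-17.5°):
Solar declination: sin δ = sin ε · sin L_s = sin 23.44° × sin 14.5° = 0.09960, so δ = +5.716°.
cos h₀ = −tan(-17.5°) tan(+5.716°) = 0.0316, h₀ = 1.5392 rad.
Bracket: h₀ sin ϕ sin δ + cos ϕ cos δ sin h₀ = 1.5392×-0.30071×0.09960 + 0.95372×0.99503×0.99950 = -0.046100 + 0.948506 = 0.902406.
Q̄ = (S_0/π) × [bracket] = (1361/π) × 0.902406 = 390.94 W/m².
— Configuration B (ϕ=-17.5°):
cos h₀ = −tan(-17.5°) tan(+19.900°) = 0.1141, h₀ = 1.4564 rad.
Bracket: h₀ sin ϕ sin δ + cos ϕ cos δ sin h₀ = 1.4564×-0.30071×0.34038 + 0.95372×0.94029×0.99347 = -0.149071 + 0.890917 = 0.741846.
Q̄ = (S_0/π) × [bracket] = (1361/π) × 0.741846 = 321.38 W/m².
Ratio Q̄_A / Q̄_B = 390.94 / 321.38 = 1.216.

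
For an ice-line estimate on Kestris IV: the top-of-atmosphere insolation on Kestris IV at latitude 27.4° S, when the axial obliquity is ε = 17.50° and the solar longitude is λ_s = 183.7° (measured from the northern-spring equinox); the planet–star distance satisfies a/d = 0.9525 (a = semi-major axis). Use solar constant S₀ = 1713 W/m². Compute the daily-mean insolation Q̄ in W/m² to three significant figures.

Solar declination: sin δ = sin ε · sin λ_s = sin 17.50° × sin 183.7° = -0.01941, so δ = -1.112°.
cos H₀ = −tan(-27.4°) tan(-1.112°) = -0.0101, H₀ = 1.5809 rad.
Bracket: H₀ sin φ sin δ + cos φ cos δ sin H₀ = 1.5809×-0.46020×-0.01941 + 0.88782×0.99981×0.99995 = 0.014121 + 0.887607 = 0.901728.
Inverse-square distance factor (a/d)² = 0.9525² = 0.907256.
Q̄ = (S₀/π) × 0.907256 × [bracket] = (1713/π) × 0.907256 × 0.901728 = 446.1 W/m².

Q̄ ≈ 446 W/m²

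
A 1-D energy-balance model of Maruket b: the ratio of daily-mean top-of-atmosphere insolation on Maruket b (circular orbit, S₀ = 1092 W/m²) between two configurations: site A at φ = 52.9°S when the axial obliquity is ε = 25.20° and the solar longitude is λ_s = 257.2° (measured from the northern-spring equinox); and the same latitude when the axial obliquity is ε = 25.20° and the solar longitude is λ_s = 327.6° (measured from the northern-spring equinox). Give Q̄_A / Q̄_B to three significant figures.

— Configuration A (φ=-52.9°):
Solar declination: sin δ = sin ε · sin λ_s = sin 25.20° × sin 257.2° = -0.41520, so δ = -24.532°.
cos H₀ = −tan(-52.9°) tan(-24.532°) = -0.6035, H₀ = 2.2186 rad.
Bracket: H₀ sin φ sin δ + cos φ cos δ sin H₀ = 2.2186×-0.79758×-0.41520 + 0.60321×0.90973×0.79739 = 0.734701 + 0.437574 = 1.172275.
Q̄ = (S₀/π) × [bracket] = (1092/π) × 1.172275 = 407.48 W/m².
— Configuration B (φ=-52.9°):
Solar declination: sin δ = sin ε · sin λ_s = sin 25.20° × sin 327.6° = -0.22814, so δ = -13.188°.
cos H₀ = −tan(-52.9°) tan(-13.188°) = -0.3098, H₀ = 1.8858 rad.
Bracket: H₀ sin φ sin δ + cos φ cos δ sin H₀ = 1.8858×-0.79758×-0.22814 + 0.60321×0.97363×0.95079 = 0.343140 + 0.558402 = 0.901542.
Q̄ = (S₀/π) × [bracket] = (1092/π) × 0.901542 = 313.37 W/m².
Ratio Q̄_A / Q̄_B = 407.48 / 313.37 = 1.300.

Q̄_A / Q̄_B ≈ 1.30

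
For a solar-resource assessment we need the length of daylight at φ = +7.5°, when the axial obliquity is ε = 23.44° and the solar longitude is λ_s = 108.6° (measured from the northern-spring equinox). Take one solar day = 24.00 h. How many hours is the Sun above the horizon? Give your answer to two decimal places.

Solar declination: sin δ = sin ε · sin λ_s = sin 23.44° × sin 108.6° = 0.37701, so δ = +22.149°.
cos H₀ = −tan φ · tan δ = −tan(+7.5°) × tan(+22.149°) = -0.0536, so H₀ = 1.6244 rad = 93.07°.
Daylight = 2H₀/(2π) × 24.00 h = (1.6244/π) × 24.00 = 12.41 h.

12.41 h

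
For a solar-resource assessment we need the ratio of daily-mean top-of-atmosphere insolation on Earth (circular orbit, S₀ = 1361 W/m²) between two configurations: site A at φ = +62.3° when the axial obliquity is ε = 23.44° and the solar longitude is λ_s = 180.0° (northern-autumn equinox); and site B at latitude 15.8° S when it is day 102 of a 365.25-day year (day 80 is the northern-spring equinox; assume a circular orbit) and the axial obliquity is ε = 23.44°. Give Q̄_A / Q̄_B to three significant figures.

— Configuration A (φ=+62.3°):
Solar declination: sin δ = sin ε · sin λ_s = sin 23.44° × sin 180.0° = 0.00000, so δ = +0.000°.
cos H₀ = −tan(+62.3°) tan(+0.000°) = -0.0000, H₀ = 1.5708 rad.
Bracket: H₀ sin φ sin δ + cos φ cos δ sin H₀ = 1.5708×0.88539×0.00000 + 0.46484×1.00000×1.00000 = 0.000000 + 0.464840 = 0.464840.
Q̄ = (S₀/π) × [bracket] = (1361/π) × 0.464840 = 201.38 W/m².
— Configuration B (φ=-15.8°):
Solar longitude: λ_s = 360° × (102 − 80)/365.25 = 21.684°.
sin δ = sin 23.44° × sin 21.684° = 0.14698, so δ = +8.452°.
cos H₀ = −tan(-15.8°) tan(+8.452°) = 0.0420, H₀ = 1.5287 rad.
Bracket: H₀ sin φ sin δ + cos φ cos δ sin H₀ = 1.5287×-0.27228×0.14698 + 0.96222×0.98914×0.99912 = -0.061178 + 0.950933 = 0.889755.
Q̄ = (S₀/π) × [bracket] = (1361/π) × 0.889755 = 385.46 W/m².
Ratio Q̄_A / Q̄_B = 201.38 / 385.46 = 0.5224.

Q̄_A / Q̄_B ≈ 0.522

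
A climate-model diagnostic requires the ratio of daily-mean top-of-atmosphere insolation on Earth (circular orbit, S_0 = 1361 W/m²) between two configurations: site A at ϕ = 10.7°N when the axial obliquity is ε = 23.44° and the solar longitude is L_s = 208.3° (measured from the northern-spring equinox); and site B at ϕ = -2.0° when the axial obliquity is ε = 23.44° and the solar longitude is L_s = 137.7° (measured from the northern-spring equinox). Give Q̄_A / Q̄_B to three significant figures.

Q̄_A / Q̄_B ≈ 0.960

— Configuration A (ϕ=+10.7°):
Solar declination: sin δ = sin ε · sin L_s = sin 23.44° × sin 208.3° = -0.18859, so δ = -10.870°.
cos h₀ = −tan(+10.7°) tan(-10.870°) = 0.0363, h₀ = 1.5345 rad.
Bracket: h₀ sin ϕ sin δ + cos ϕ cos δ sin h₀ = 1.5345×0.18567×-0.18859 + 0.98261×0.98206×0.99934 = -0.053731 + 0.964345 = 0.910614.
Q̄ = (S_0/π) × [bracket] = (1361/π) × 0.910614 = 394.50 W/m².
— Configuration B (ϕ=-2.0°):
Solar declination: sin δ = sin ε · sin L_s = sin 23.44° × sin 137.7° = 0.26772, so δ = +15.528°.
cos h₀ = −tan(-2.0°) tan(+15.528°) = 0.0097, h₀ = 1.5611 rad.
Bracket: h₀ sin ϕ sin δ + cos ϕ cos δ sin h₀ = 1.5611×-0.03490×0.26772 + 0.99939×0.96350×0.99995 = -0.014586 + 0.962864 = 0.948278.
Q̄ = (S_0/π) × [bracket] = (1361/π) × 0.948278 = 410.81 W/m².
Ratio Q̄_A / Q̄_B = 394.50 / 410.81 = 0.9603.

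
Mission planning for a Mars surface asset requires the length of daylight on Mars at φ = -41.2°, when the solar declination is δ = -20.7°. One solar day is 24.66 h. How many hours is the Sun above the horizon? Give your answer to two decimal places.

14.98 h

cos H₀ = −tan φ · tan δ = −tan(-41.2°) × tan(-20.700°) = -0.3308, so H₀ = 1.9079 rad = 109.32°.
Daylight = 2H₀/(2π) × 24.66 h = (1.9079/π) × 24.66 = 14.98 h.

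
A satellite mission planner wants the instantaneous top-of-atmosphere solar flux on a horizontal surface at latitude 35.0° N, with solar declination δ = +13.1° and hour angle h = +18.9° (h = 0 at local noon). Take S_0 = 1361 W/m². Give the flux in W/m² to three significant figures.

cos θ_z = sin ϕ sin δ + cos ϕ cos δ cos h = 0.130002 + 0.754819 = 0.884821.
Flux = S_0 · cos θ_z = 1361 × 0.884821 = 1204 W/m².

1.20e+03 W/m²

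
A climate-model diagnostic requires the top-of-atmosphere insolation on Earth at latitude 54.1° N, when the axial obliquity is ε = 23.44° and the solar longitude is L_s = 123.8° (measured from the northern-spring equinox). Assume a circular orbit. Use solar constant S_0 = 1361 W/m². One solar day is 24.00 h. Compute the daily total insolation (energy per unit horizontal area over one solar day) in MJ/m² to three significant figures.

38.9 MJ/m²

Solar declination: sin δ = sin ε · sin L_s = sin 23.44° × sin 123.8° = 0.33056, so δ = +19.303°.
cos h₀ = −tan(+54.1°) tan(+19.303°) = -0.4838, h₀ = 2.0758 rad.
Bracket: h₀ sin ϕ sin δ + cos ϕ cos δ sin h₀ = 2.0758×0.81004×0.33056 + 0.58637×0.94379×0.87515 = 0.555830 + 0.484317 = 1.040147.
Q̄ = (S_0/π) × [bracket] = (1361/π) × 1.040147 = 450.61 W/m².
Daily total = Q̄ × 24.00 h × 3600 s/h = 450.61 × 24.00 × 3600 / 10⁶ = 38.93 MJ/m².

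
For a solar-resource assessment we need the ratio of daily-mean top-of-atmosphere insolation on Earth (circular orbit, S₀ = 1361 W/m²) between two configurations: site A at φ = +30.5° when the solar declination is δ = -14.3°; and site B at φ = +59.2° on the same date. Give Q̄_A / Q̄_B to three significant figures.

Q̄_A / Q̄_B ≈ 3.10

— Configuration A (φ=+30.5°):
cos H₀ = −tan(+30.5°) tan(-14.300°) = 0.1501, H₀ = 1.4201 rad.
Bracket: H₀ sin φ sin δ + cos φ cos δ sin H₀ = 1.4201×0.50754×-0.24700 + 0.86163×0.96902×0.98866 = -0.178027 + 0.825469 = 0.647442.
Q̄ = (S₀/π) × [bracket] = (1361/π) × 0.647442 = 280.48 W/m².
— Configuration B (φ=+59.2°):
cos H₀ = −tan(+59.2°) tan(-14.300°) = 0.4276, H₀ = 1.1290 rad.
Bracket: H₀ sin φ sin δ + cos φ cos δ sin H₀ = 1.1290×0.85896×-0.24700 + 0.51204×0.96902×0.90397 = -0.239532 + 0.448529 = 0.208997.
Q̄ = (S₀/π) × [bracket] = (1361/π) × 0.208997 = 90.542 W/m².
Ratio Q̄_A / Q̄_B = 280.48 / 90.542 = 3.098.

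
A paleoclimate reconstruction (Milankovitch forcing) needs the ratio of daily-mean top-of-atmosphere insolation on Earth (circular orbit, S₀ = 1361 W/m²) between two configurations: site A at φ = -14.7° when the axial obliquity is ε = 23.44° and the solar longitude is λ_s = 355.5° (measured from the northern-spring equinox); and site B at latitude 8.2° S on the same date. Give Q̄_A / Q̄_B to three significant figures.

— Configuration A (φ=-14.7°):
Solar declination: sin δ = sin ε · sin λ_s = sin 23.44° × sin 355.5° = -0.03121, so δ = -1.788°.
cos H₀ = −tan(-14.7°) tan(-1.788°) = -0.0082, H₀ = 1.5790 rad.
Bracket: H₀ sin φ sin δ + cos φ cos δ sin H₀ = 1.5790×-0.25376×-0.03121 + 0.96727×0.99951×0.99997 = 0.012505 + 0.966767 = 0.979272.
Q̄ = (S₀/π) × [bracket] = (1361/π) × 0.979272 = 424.24 W/m².
— Configuration B (φ=-8.2°):
cos H₀ = −tan(-8.2°) tan(-1.788°) = -0.0045, H₀ = 1.5753 rad.
Bracket: H₀ sin φ sin δ + cos φ cos δ sin H₀ = 1.5753×-0.14263×-0.03121 + 0.98978×0.99951×0.99999 = 0.007012 + 0.989285 = 0.996297.
Q̄ = (S₀/π) × [bracket] = (1361/π) × 0.996297 = 431.62 W/m².
Ratio Q̄_A / Q̄_B = 424.24 / 431.62 = 0.9829.

Q̄_A / Q̄_B ≈ 0.983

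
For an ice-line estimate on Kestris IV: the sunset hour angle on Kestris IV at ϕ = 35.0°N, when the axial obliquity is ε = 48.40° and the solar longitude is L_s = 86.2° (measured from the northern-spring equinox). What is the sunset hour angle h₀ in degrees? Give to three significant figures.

Solar declination: sin δ = sin ε · sin L_s = sin 48.40° × sin 86.2° = 0.74615, so δ = +48.258°.
cos h₀ = −tan ϕ · tan δ = −tan(+35.0°) × tan(+48.258°) = -0.7847, so h₀ = 2.4731 rad = 141.70°.

h₀ = 142°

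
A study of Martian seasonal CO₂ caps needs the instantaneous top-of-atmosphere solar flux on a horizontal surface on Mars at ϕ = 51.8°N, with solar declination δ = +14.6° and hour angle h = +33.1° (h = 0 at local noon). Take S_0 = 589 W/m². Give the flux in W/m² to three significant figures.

412 W/m²

cos θ_z = sin ϕ sin δ + cos ϕ cos δ cos h = 0.198090 + 0.501324 = 0.699414.
Flux = S_0 · cos θ_z = 589 × 0.699414 = 412.0 W/m².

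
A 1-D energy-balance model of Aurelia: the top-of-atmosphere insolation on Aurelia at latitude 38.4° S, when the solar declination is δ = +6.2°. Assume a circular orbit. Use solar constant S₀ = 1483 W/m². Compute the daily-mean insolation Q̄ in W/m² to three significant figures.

cos H₀ = −tan(-38.4°) tan(+6.200°) = 0.0861, H₀ = 1.4846 rad.
Bracket: H₀ sin φ sin δ + cos φ cos δ sin H₀ = 1.4846×-0.62115×0.10800 + 0.78369×0.99415×0.99629 = -0.099593 + 0.776215 = 0.676622.
Q̄ = (S₀/π) × [bracket] = (1483/π) × 0.676622 = 319.4 W/m².

Q̄ ≈ 319 W/m²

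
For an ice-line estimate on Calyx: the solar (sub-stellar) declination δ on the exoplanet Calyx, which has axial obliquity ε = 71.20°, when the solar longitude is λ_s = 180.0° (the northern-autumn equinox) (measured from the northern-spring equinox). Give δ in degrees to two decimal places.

δ = +0.00°

sin δ = sin ε · sin λ_s = sin 71.20° × sin 180.0° = 0.000000.
δ = arcsin(0.000000) = +0.00°.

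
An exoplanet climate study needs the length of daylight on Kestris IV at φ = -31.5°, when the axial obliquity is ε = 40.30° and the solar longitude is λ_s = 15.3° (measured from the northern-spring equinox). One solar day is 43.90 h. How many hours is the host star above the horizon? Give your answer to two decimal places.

Solar declination: sin δ = sin ε · sin λ_s = sin 40.30° × sin 15.3° = 0.17067, so δ = +9.827°.
cos H₀ = −tan φ · tan δ = −tan(-31.5°) × tan(+9.827°) = 0.1061, so H₀ = 1.4645 rad = 83.91°.
Daylight = 2H₀/(2π) × 43.90 h = (1.4645/π) × 43.90 = 20.46 h.

20.46 h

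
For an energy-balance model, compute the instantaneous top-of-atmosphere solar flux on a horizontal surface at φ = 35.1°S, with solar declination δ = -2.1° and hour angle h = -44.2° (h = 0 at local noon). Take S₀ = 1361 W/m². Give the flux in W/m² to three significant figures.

826 W/m²

cos θ_z = sin φ sin δ + cos φ cos δ cos h = 0.021070 + 0.586146 = 0.607216.
Flux = S₀ · cos θ_z = 1361 × 0.607216 = 826.4 W/m².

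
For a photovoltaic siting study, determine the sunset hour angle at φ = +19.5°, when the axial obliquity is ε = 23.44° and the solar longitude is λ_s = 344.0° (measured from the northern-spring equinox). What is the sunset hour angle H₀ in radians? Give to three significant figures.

Solar declination: sin δ = sin ε · sin λ_s = sin 23.44° × sin 344.0° = -0.10965, so δ = -6.295°.
cos H₀ = −tan φ · tan δ = −tan(+19.5°) × tan(-6.295°) = 0.0391, so H₀ = 1.5317 rad = 87.76°.

H₀ = 1.53 rad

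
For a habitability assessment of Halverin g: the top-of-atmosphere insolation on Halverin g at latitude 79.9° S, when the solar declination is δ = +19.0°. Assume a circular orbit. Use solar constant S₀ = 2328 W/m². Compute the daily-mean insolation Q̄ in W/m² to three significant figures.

cos H₀ = −tan(-79.9°) tan(+19.000°) = 1.9330 ≥ 1 ⇒ polar night, H₀ = 0 and Q̄ = 0.

Q̄ ≈ 0.00 W/m²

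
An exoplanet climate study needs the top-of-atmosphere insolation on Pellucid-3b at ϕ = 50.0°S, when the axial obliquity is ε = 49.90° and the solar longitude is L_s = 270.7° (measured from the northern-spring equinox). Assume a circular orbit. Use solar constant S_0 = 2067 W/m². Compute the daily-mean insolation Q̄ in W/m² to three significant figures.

Q̄ ≈ 1.21e+03 W/m²

Solar declination: sin δ = sin ε · sin L_s = sin 49.90° × sin 270.7° = -0.76486, so δ = -49.895°.
cos h₀ = −tan(-50.0°) tan(-49.895°) = -1.4150 ≤ −1 ⇒ polar day, h₀ = π.
Bracket: h₀ sin ϕ sin δ + cos ϕ cos δ sin h₀ = 3.1416×-0.76604×-0.76486 + 0.64279×0.64419×0.00000 = 1.840705 + 0.000000 = 1.840705.
Q̄ = (S_0/π) × [bracket] = (2067/π) × 1.840705 = 1211 W/m².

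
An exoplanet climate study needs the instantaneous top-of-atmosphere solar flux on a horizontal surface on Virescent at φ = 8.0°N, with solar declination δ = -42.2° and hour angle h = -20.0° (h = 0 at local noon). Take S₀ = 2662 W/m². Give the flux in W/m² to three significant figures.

cos θ_z = sin φ sin δ + cos φ cos δ cos h = -0.093485 + 0.689354 = 0.595869.
Flux = S₀ · cos θ_z = 2662 × 0.595869 = 1586 W/m².

1.59e+03 W/m²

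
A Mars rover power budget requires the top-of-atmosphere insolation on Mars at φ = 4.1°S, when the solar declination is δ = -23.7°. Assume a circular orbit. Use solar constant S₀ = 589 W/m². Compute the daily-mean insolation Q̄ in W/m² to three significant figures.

cos H₀ = −tan(-4.1°) tan(-23.700°) = -0.0315, H₀ = 1.6023 rad.
Bracket: H₀ sin φ sin δ + cos φ cos δ sin H₀ = 1.6023×-0.07150×-0.40195 + 0.99744×0.91566×0.99950 = 0.046049 + 0.912859 = 0.958908.
Q̄ = (S₀/π) × [bracket] = (589/π) × 0.958908 = 179.8 W/m².

Q̄ ≈ 180 W/m²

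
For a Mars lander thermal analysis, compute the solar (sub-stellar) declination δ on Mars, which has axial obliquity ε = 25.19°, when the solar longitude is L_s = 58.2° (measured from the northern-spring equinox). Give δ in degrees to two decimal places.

δ = +21.21°

sin δ = sin ε · sin L_s = sin 25.19° × sin 58.2° = 0.361732.
δ = arcsin(0.361732) = +21.21°.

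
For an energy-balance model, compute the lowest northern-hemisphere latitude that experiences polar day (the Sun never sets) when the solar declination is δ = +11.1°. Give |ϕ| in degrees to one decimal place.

Polar day requires cos h₀ = −tan ϕ tan δ ≤ −1, i.e. tan ϕ tan δ ≥ 1.
The boundary is |tan ϕ| · |tan δ| = 1, so |ϕ| = 90° − |δ| = 90° − 11.1° = 78.9° in the northern hemisphere.

|ϕ| = 78.9°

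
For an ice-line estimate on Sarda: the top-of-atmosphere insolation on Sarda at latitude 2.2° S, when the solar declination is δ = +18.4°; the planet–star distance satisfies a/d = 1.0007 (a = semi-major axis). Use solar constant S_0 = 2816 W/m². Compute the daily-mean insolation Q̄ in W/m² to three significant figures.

cos h₀ = −tan(-2.2°) tan(+18.400°) = 0.0128, h₀ = 1.5580 rad.
Bracket: h₀ sin ϕ sin δ + cos ϕ cos δ sin h₀ = 1.5580×-0.03839×0.31565 + 0.99926×0.94888×0.99992 = -0.018880 + 0.948102 = 0.929222.
Inverse-square distance factor (a/d)² = 1.0007² = 1.001400.
Q̄ = (S_0/π) × 1.001400 × [bracket] = (2816/π) × 1.001400 × 0.929222 = 834.1 W/m².

Q̄ ≈ 834 W/m²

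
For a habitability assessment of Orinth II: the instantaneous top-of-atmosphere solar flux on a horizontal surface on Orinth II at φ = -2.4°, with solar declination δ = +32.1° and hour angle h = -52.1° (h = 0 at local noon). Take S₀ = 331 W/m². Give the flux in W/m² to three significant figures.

cos θ_z = sin φ sin δ + cos φ cos δ cos h = -0.022253 + 0.519918 = 0.497665.
Flux = S₀ · cos θ_z = 331 × 0.497665 = 164.7 W/m².

165 W/m²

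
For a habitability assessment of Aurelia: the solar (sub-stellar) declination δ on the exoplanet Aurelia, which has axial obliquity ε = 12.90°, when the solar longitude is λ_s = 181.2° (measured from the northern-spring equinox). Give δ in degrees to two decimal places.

sin δ = sin ε · sin λ_s = sin 12.90° × sin 181.2° = -0.004675.
δ = arcsin(-0.004675) = -0.27°.

δ = -0.27°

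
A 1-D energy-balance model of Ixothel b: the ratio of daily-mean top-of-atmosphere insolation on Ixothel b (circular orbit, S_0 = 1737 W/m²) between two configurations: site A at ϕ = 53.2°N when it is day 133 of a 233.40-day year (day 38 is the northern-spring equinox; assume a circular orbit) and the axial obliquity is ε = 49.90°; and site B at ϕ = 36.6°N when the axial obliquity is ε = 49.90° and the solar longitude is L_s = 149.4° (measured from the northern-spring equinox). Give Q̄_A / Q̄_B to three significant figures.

— Configuration A (ϕ=+53.2°):
Solar longitude: L_s = 360° × (133 − 38)/233.40 = 146.530°.
sin δ = sin 49.90° × sin 146.530° = 0.42186, so δ = +24.952°.
cos h₀ = −tan(+53.2°) tan(+24.952°) = -0.6220, h₀ = 2.2420 rad.
Bracket: h₀ sin ϕ sin δ + cos ϕ cos δ sin h₀ = 2.2420×0.80073×0.42186 + 0.59902×0.90666×0.78305 = 0.757339 + 0.425280 = 1.182619.
Q̄ = (S_0/π) × [bracket] = (1737/π) × 1.182619 = 653.88 W/m².
— Configuration B (ϕ=+36.6°):
Solar declination: sin δ = sin ε · sin L_s = sin 49.90° × sin 149.4° = 0.38938, so δ = +22.916°.
cos h₀ = −tan(+36.6°) tan(+22.916°) = -0.3140, h₀ = 1.8902 rad.
Bracket: h₀ sin ϕ sin δ + cos ϕ cos δ sin h₀ = 1.8902×0.59622×0.38938 + 0.80282×0.92108×0.94944 = 0.438822 + 0.702074 = 1.140896.
Q̄ = (S_0/π) × [bracket] = (1737/π) × 1.140896 = 630.81 W/m².
Ratio Q̄_A / Q̄_B = 653.88 / 630.81 = 1.037.

Q̄_A / Q̄_B ≈ 1.04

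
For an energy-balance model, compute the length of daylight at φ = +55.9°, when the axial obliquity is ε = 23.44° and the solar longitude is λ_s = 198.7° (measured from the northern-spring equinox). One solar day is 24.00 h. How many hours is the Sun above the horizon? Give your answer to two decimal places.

10.54 h

Solar declination: sin δ = sin ε · sin λ_s = sin 23.44° × sin 198.7° = -0.12754, so δ = -7.327°.
cos H₀ = −tan φ · tan δ = −tan(+55.9°) × tan(-7.327°) = 0.1899, so H₀ = 1.3797 rad = 79.05°.
Daylight = 2H₀/(2π) × 24.00 h = (1.3797/π) × 24.00 = 10.54 h.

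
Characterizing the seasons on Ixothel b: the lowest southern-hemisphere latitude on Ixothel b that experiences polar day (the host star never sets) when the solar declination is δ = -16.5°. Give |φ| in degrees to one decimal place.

|φ| = 73.5°

Polar day requires cos H₀ = −tan φ tan δ ≤ −1, i.e. tan φ tan δ ≥ 1.
The boundary is |tan φ| · |tan δ| = 1, so |φ| = 90° − |δ| = 90° − 16.5° = 73.5° in the southern hemisphere.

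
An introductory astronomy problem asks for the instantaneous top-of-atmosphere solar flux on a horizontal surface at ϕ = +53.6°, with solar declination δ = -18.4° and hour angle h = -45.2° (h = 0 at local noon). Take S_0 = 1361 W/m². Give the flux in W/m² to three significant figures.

cos θ_z = sin ϕ sin δ + cos ϕ cos δ cos h = -0.254064 + 0.396766 = 0.142702.
Flux = S_0 · cos θ_z = 1361 × 0.142702 = 194.2 W/m².

194 W/m²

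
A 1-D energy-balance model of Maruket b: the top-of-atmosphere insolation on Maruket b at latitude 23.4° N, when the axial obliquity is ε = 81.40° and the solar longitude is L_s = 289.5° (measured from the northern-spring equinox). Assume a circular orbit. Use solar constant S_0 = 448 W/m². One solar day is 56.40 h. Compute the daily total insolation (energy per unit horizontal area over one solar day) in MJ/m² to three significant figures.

0.00 MJ/m²

Solar declination: sin δ = sin ε · sin L_s = sin 81.40° × sin 289.5° = -0.93204, so δ = -68.756°.
cos h₀ = −tan(+23.4°) tan(-68.756°) = 1.1131 ≥ 1 ⇒ polar night, h₀ = 0 and Q̄ = 0.
Daily total = Q̄ × 56.40 h × 3600 s/h = 0.00 MJ/m².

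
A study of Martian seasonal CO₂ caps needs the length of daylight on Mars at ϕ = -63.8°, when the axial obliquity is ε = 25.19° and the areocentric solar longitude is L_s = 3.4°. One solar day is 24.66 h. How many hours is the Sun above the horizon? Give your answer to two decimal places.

sin δ = sin 25.19° × sin 3.4° = 0.02524, so δ = +1.446°.
cos h₀ = −tan ϕ · tan δ = −tan(-63.8°) × tan(+1.446°) = 0.0513, so h₀ = 1.5195 rad = 87.06°.
Daylight = 2h₀/(2π) × 24.66 h = (1.5195/π) × 24.66 = 11.93 h.

11.93 h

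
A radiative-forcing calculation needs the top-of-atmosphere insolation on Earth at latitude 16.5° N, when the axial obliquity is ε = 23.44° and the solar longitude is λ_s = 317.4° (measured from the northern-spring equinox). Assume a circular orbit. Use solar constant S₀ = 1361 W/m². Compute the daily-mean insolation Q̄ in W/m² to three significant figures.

Q̄ ≈ 349 W/m²

Solar declination: sin δ = sin ε · sin λ_s = sin 23.44° × sin 317.4° = -0.26925, so δ = -15.620°.
cos H₀ = −tan(+16.5°) tan(-15.620°) = 0.0828, H₀ = 1.4879 rad.
Bracket: H₀ sin φ sin δ + cos φ cos δ sin H₀ = 1.4879×0.28402×-0.26925 + 0.95882×0.96307×0.99656 = -0.113783 + 0.920234 = 0.806451.
Q̄ = (S₀/π) × [bracket] = (1361/π) × 0.806451 = 349.4 W/m².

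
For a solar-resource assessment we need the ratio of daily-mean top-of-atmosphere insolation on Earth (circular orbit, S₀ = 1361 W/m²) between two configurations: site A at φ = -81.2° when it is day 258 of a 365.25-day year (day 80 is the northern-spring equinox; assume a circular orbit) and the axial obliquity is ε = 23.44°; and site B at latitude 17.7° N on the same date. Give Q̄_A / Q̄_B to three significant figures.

Q̄_A / Q̄_B ≈ 0.111

— Configuration A (φ=-81.2°):
Solar longitude: λ_s = 360° × (258 − 80)/365.25 = 175.441°.
sin δ = sin 23.44° × sin 175.441° = 0.03162, so δ = +1.812°.
cos H₀ = −tan(-81.2°) tan(+1.812°) = 0.2043, H₀ = 1.3650 rad.
Bracket: H₀ sin φ sin δ + cos φ cos δ sin H₀ = 1.3650×-0.98823×0.03162 + 0.15299×0.99950×0.97890 = -0.042653 + 0.149687 = 0.107034.
Q̄ = (S₀/π) × [bracket] = (1361/π) × 0.107034 = 46.369 W/m².
— Configuration B (φ=+17.7°):
cos H₀ = −tan(+17.7°) tan(+1.812°) = -0.0101, H₀ = 1.5809 rad.
Bracket: H₀ sin φ sin δ + cos φ cos δ sin H₀ = 1.5809×0.30403×0.03162 + 0.95266×0.99950×0.99995 = 0.015198 + 0.952136 = 0.967334.
Q̄ = (S₀/π) × [bracket] = (1361/π) × 0.967334 = 419.07 W/m².
Ratio Q̄_A / Q̄_B = 46.369 / 419.07 = 0.1106.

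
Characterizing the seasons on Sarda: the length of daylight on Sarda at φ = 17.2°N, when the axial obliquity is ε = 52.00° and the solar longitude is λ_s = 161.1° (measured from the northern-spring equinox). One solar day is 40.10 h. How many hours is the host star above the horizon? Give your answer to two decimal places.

21.09 h

Solar declination: sin δ = sin ε · sin λ_s = sin 52.00° × sin 161.1° = 0.25525, so δ = +14.788°.
cos H₀ = −tan φ · tan δ = −tan(+17.2°) × tan(+14.788°) = -0.0817, so H₀ = 1.6526 rad = 94.69°.
Daylight = 2H₀/(2π) × 40.10 h = (1.6526/π) × 40.10 = 21.09 h.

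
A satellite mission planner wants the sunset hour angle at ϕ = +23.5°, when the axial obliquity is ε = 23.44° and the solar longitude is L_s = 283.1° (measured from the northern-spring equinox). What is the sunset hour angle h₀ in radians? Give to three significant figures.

Solar declination: sin δ = sin ε · sin L_s = sin 23.44° × sin 283.1° = -0.38744, so δ = -22.795°.
cos h₀ = −tan ϕ · tan δ = −tan(+23.5°) × tan(-22.795°) = 0.1827, so h₀ = 1.3870 rad = 79.47°.

h₀ = 1.39 rad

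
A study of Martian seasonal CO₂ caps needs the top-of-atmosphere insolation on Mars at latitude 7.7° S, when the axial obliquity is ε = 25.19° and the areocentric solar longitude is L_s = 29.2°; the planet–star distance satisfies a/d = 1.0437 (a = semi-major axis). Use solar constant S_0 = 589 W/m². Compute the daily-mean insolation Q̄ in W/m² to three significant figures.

Q̄ ≈ 189 W/m²

sin δ = sin 25.19° × sin 29.2° = 0.20764, so δ = +11.984°.
cos h₀ = −tan(-7.7°) tan(+11.984°) = 0.0287, h₀ = 1.5421 rad.
Bracket: h₀ sin ϕ sin δ + cos ϕ cos δ sin h₀ = 1.5421×-0.13399×0.20764 + 0.99098×0.97820×0.99959 = -0.042904 + 0.968979 = 0.926075.
Inverse-square distance factor (a/d)² = 1.0437² = 1.089310.
Q̄ = (S_0/π) × 1.089310 × [bracket] = (589/π) × 1.089310 × 0.926075 = 189.1 W/m².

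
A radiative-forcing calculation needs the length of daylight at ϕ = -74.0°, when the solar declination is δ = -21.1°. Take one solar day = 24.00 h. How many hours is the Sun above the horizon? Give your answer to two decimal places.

24.00 h

Sunrise equation: cos h₀ = −tan ϕ · tan δ = -1.3457 ≤ −1, so the Sun never sets (polar day) and h₀ = π.
Daylight = 2h₀/(2π) × 24.00 h = (3.1416/π) × 24.00 = 24.00 h.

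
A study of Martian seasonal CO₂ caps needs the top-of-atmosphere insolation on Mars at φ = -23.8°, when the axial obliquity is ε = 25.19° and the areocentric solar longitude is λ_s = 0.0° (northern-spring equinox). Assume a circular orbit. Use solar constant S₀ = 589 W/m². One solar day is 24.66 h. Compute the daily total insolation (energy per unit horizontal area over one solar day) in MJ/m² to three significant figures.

sin δ = sin 25.19° × sin 0.0° = 0.00000, so δ = +0.000°.
cos H₀ = −tan(-23.8°) tan(+0.000°) = 0.0000, H₀ = 1.5708 rad.
Bracket: H₀ sin φ sin δ + cos φ cos δ sin H₀ = 1.5708×-0.40355×0.00000 + 0.91496×1.00000×1.00000 = -0.000000 + 0.914960 = 0.914960.
Q̄ = (S₀/π) × [bracket] = (589/π) × 0.914960 = 171.54 W/m².
Daily total = Q̄ × 24.66 h × 3600 s/h = 171.54 × 24.66 × 3600 / 10⁶ = 15.23 MJ/m².

15.2 MJ/m²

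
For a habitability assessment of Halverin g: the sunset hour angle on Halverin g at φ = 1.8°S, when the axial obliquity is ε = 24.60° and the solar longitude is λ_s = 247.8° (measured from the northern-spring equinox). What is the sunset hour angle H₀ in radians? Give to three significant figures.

Solar declination: sin δ = sin ε · sin λ_s = sin 24.60° × sin 247.8° = -0.38542, so δ = -22.670°.
cos H₀ = −tan φ · tan δ = −tan(-1.8°) × tan(-22.670°) = -0.0131, so H₀ = 1.5839 rad = 90.75°.

H₀ = 1.58 rad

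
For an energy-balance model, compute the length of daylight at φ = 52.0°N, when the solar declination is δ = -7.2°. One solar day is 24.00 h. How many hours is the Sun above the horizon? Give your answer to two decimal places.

10.76 h

cos H₀ = −tan φ · tan δ = −tan(+52.0°) × tan(-7.200°) = 0.1617, so H₀ = 1.4084 rad = 80.69°.
Daylight = 2H₀/(2π) × 24.00 h = (1.4084/π) × 24.00 = 10.76 h.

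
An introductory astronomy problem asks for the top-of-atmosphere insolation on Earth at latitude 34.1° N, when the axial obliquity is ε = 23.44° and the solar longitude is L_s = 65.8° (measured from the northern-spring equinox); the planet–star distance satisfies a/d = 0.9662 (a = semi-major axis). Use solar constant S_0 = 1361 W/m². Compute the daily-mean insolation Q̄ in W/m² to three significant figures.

Q̄ ≈ 452 W/m²

Solar declination: sin δ = sin ε · sin L_s = sin 23.44° × sin 65.8° = 0.36283, so δ = +21.274°.
cos h₀ = −tan(+34.1°) tan(+21.274°) = -0.2636, h₀ = 1.8376 rad.
Bracket: h₀ sin ϕ sin δ + cos ϕ cos δ sin h₀ = 1.8376×0.56064×0.36283 + 0.82806×0.93185×0.96463 = 0.373799 + 0.744335 = 1.118134.
Inverse-square distance factor (a/d)² = 0.9662² = 0.933542.
Q̄ = (S_0/π) × 0.933542 × [bracket] = (1361/π) × 0.933542 × 1.118134 = 452.2 W/m².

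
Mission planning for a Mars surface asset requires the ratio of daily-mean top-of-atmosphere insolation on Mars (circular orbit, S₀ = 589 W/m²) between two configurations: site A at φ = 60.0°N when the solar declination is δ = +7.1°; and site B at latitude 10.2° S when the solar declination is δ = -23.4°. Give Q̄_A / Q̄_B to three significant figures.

— Configuration A (φ=+60.0°):
cos H₀ = −tan(+60.0°) tan(+7.100°) = -0.2157, H₀ = 1.7882 rad.
Bracket: H₀ sin φ sin δ + cos φ cos δ sin H₀ = 1.7882×0.86603×0.12360 + 0.50000×0.99233×0.97645 = 0.191411 + 0.484480 = 0.675891.
Q̄ = (S₀/π) × [bracket] = (589/π) × 0.675891 = 126.72 W/m².
— Configuration B (φ=-10.2°):
cos H₀ = −tan(-10.2°) tan(-23.400°) = -0.0779, H₀ = 1.6487 rad.
Bracket: H₀ sin φ sin δ + cos φ cos δ sin H₀ = 1.6487×-0.17708×-0.39715 + 0.98420×0.91775×0.99696 = 0.115949 + 0.900504 = 1.016453.
Q̄ = (S₀/π) × [bracket] = (589/π) × 1.016453 = 190.57 W/m².
Ratio Q̄_A / Q̄_B = 126.72 / 190.57 = 0.6650.

Q̄_A / Q̄_B ≈ 0.665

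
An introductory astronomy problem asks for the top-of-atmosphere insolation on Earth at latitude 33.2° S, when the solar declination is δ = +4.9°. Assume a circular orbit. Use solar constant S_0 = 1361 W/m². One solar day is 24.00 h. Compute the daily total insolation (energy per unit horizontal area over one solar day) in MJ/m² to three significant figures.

28.5 MJ/m²

cos h₀ = −tan(-33.2°) tan(+4.900°) = 0.0561, h₀ = 1.5147 rad.
Bracket: h₀ sin ϕ sin δ + cos ϕ cos δ sin h₀ = 1.5147×-0.54756×0.08542 + 0.83676×0.99635×0.99843 = -0.070846 + 0.832397 = 0.761551.
Q̄ = (S_0/π) × [bracket] = (1361/π) × 0.761551 = 329.92 W/m².
Daily total = Q̄ × 24.00 h × 3600 s/h = 329.92 × 24.00 × 3600 / 10⁶ = 28.51 MJ/m².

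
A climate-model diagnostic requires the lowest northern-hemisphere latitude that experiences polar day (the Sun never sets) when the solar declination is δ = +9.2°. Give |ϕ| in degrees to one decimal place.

Polar day requires cos h₀ = −tan ϕ tan δ ≤ −1, i.e. tan ϕ tan δ ≥ 1.
The boundary is |tan ϕ| · |tan δ| = 1, so |ϕ| = 90° − |δ| = 90° − 9.2° = 80.8° in the northern hemisphere.

|ϕ| = 80.8°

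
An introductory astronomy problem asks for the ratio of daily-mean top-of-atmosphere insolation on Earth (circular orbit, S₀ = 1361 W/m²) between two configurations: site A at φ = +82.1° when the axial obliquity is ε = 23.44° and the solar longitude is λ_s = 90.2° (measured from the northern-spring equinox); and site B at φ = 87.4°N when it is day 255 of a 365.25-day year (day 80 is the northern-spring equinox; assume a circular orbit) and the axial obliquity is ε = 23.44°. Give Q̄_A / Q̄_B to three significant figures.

Q̄_A / Q̄_B ≈ 7.58

— Configuration A (φ=+82.1°):
Solar declination: sin δ = sin ε · sin λ_s = sin 23.44° × sin 90.2° = 0.39779, so δ = +23.440°.
cos H₀ = −tan(+82.1°) tan(+23.440°) = -3.1245 ≤ −1 ⇒ polar day, H₀ = π.
Bracket: H₀ sin φ sin δ + cos φ cos δ sin H₀ = 3.1416×0.99051×0.39779 + 0.13744×0.91748×0.00000 = 1.237837 + 0.000000 = 1.237837.
Q̄ = (S₀/π) × [bracket] = (1361/π) × 1.237837 = 536.26 W/m².
— Configuration B (φ=+87.4°):
Solar longitude: λ_s = 360° × (255 − 80)/365.25 = 172.485°.
sin δ = sin 23.44° × sin 172.485° = 0.05203, so δ = +2.982°.
cos H₀ = −tan(+87.4°) tan(+2.982°) = -1.1473 ≤ −1 ⇒ polar day, H₀ = π.
Bracket: H₀ sin φ sin δ + cos φ cos δ sin H₀ = 3.1416×0.99897×0.05203 + 0.04536×0.99865×0.00000 = 0.163289 + 0.000000 = 0.163289.
Q̄ = (S₀/π) × [bracket] = (1361/π) × 0.163289 = 70.740 W/m².
Ratio Q̄_A / Q̄_B = 536.26 / 70.740 = 7.581.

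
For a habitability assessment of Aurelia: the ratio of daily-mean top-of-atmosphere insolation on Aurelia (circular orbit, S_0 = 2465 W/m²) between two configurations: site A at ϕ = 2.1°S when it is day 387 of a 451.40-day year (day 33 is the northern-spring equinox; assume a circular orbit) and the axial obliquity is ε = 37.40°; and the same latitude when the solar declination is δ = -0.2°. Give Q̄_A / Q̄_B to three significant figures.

Q̄_A / Q̄_B ≈ 0.839

— Configuration A (ϕ=-2.1°):
Solar longitude: L_s = 360° × (387 − 33)/451.40 = 282.322°.
sin δ = sin 37.40° × sin 282.322° = -0.59338, so δ = -36.398°.
cos h₀ = −tan(-2.1°) tan(-36.398°) = -0.0270, h₀ = 1.5978 rad.
Bracket: h₀ sin ϕ sin δ + cos ϕ cos δ sin h₀ = 1.5978×-0.03664×-0.59338 + 0.99933×0.80492×0.99963 = 0.034738 + 0.804083 = 0.838821.
Q̄ = (S_0/π) × [bracket] = (2465/π) × 0.838821 = 658.17 W/m².
— Configuration B (ϕ=-2.1°):
cos h₀ = −tan(-2.1°) tan(-0.200°) = -0.0001, h₀ = 1.5709 rad.
Bracket: h₀ sin ϕ sin δ + cos ϕ cos δ sin h₀ = 1.5709×-0.03664×-0.00349 + 0.99933×0.99999×1.00000 = 0.000201 + 0.999320 = 0.999521.
Q̄ = (S_0/π) × [bracket] = (2465/π) × 0.999521 = 784.26 W/m².
Ratio Q̄_A / Q̄_B = 658.17 / 784.26 = 0.8392.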